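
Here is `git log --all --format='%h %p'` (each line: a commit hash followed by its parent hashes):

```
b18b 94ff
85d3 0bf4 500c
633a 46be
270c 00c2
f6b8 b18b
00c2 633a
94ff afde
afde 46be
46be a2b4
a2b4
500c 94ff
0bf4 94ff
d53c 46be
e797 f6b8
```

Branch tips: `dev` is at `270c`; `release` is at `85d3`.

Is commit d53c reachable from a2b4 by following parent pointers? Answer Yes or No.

Ancestors of a2b4: {a2b4}.
d53c is not in that set, so it is not an ancestor of a2b4.

No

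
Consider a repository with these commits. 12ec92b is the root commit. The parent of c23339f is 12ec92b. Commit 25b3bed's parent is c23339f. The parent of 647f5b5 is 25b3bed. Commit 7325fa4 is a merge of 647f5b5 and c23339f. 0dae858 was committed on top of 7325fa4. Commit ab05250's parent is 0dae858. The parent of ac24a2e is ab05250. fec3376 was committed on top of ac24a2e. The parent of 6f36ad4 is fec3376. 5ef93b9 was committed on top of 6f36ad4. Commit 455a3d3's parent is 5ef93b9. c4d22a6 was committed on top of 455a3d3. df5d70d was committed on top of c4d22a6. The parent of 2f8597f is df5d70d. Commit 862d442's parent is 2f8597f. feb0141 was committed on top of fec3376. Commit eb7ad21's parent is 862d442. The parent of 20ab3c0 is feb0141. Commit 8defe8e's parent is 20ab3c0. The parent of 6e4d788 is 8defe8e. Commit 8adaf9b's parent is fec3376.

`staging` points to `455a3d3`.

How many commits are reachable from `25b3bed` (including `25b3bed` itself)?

Walking parent pointers from 25b3bed: reachable set = {12ec92b, 25b3bed, c23339f}.
That is 3 commits.

3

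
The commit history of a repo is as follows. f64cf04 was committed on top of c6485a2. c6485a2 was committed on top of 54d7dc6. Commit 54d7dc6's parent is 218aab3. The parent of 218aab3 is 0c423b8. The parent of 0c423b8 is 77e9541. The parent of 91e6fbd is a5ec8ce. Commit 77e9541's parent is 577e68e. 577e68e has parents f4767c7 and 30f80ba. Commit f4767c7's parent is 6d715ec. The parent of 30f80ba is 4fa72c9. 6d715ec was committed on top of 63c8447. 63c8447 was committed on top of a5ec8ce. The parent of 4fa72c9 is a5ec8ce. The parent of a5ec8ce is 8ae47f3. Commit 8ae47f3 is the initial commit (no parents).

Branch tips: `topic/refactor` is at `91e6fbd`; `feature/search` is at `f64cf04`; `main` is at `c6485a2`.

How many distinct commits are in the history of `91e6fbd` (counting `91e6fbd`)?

3

Walking parent pointers from 91e6fbd: reachable set = {8ae47f3, 91e6fbd, a5ec8ce}.
That is 3 commits.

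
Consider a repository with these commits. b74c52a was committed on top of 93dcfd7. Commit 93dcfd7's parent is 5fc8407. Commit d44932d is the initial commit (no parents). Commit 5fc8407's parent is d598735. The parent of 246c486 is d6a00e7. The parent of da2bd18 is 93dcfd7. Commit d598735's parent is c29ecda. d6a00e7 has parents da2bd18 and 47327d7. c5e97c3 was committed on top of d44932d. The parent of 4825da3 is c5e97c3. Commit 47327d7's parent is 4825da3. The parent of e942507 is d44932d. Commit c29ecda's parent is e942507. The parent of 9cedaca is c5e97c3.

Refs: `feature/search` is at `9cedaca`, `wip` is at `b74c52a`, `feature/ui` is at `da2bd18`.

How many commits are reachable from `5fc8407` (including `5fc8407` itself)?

Walking parent pointers from 5fc8407: reachable set = {5fc8407, c29ecda, d44932d, d598735, e942507}.
That is 5 commits.

5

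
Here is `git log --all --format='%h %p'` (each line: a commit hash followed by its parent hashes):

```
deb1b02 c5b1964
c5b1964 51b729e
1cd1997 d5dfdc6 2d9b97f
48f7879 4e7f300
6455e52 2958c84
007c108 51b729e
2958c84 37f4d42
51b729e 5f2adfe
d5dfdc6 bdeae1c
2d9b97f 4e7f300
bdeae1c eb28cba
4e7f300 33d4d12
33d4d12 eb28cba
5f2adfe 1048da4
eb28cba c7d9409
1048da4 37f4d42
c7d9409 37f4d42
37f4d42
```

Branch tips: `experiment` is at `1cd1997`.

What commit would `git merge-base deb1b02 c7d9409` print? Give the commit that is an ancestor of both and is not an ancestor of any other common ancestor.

Ancestors of deb1b02: {1048da4, 37f4d42, 51b729e, 5f2adfe, c5b1964, deb1b02}.
Ancestors of c7d9409: {37f4d42, c7d9409}.
Common ancestors: {37f4d42}.
The only common ancestor is 37f4d42, so it is the merge base.

37f4d42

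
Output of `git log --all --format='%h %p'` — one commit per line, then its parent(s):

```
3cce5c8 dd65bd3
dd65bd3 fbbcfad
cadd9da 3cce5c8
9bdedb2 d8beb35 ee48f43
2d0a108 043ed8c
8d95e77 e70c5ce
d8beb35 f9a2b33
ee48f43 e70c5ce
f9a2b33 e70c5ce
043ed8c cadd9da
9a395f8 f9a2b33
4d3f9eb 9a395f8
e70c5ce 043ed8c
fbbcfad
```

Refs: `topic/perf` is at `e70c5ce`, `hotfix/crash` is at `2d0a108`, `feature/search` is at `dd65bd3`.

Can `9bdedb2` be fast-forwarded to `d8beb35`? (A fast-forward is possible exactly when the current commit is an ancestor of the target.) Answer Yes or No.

No

A fast-forward from 9bdedb2 to d8beb35 is possible iff 9bdedb2 is an ancestor of d8beb35.
Ancestors of d8beb35: {043ed8c, 3cce5c8, cadd9da, d8beb35, dd65bd3, e70c5ce, f9a2b33, fbbcfad}.
9bdedb2 is not among them, so fast-forward is not possible.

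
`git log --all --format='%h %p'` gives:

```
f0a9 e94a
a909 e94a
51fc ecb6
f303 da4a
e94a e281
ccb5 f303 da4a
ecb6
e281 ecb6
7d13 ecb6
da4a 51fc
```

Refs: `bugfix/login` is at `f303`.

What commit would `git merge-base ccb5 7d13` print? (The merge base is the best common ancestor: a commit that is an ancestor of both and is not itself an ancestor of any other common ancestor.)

Ancestors of ccb5: {51fc, ccb5, da4a, ecb6, f303}.
Ancestors of 7d13: {7d13, ecb6}.
Common ancestors: {ecb6}.
The only common ancestor is ecb6, so it is the merge base.

ecb6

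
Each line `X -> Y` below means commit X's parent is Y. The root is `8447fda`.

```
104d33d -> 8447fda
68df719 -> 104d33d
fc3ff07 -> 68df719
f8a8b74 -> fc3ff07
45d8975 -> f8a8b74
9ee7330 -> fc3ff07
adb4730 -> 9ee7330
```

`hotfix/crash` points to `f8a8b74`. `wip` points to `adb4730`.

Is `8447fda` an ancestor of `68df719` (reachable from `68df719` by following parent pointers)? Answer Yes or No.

Ancestors of 68df719 (commits reachable by following parents): {104d33d, 68df719, 8447fda}.
8447fda is in that set, so it is an ancestor of 68df719.

Yes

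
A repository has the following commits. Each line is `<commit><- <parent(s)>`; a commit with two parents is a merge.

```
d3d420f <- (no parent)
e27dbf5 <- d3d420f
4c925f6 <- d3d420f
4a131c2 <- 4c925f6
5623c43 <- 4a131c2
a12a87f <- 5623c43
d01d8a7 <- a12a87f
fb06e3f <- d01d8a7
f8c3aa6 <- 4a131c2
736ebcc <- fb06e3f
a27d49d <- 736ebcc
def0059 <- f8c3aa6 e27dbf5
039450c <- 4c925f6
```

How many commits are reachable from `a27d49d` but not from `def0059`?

Reachable from a27d49d: {4a131c2, 4c925f6, 5623c43, 736ebcc, a12a87f, a27d49d, d01d8a7, d3d420f, fb06e3f}.
Reachable from def0059: {4a131c2, 4c925f6, d3d420f, def0059, e27dbf5, f8c3aa6}.
In a27d49d's history but not def0059's: {5623c43, 736ebcc, a12a87f, a27d49d, d01d8a7, fb06e3f} — 6 commits.

6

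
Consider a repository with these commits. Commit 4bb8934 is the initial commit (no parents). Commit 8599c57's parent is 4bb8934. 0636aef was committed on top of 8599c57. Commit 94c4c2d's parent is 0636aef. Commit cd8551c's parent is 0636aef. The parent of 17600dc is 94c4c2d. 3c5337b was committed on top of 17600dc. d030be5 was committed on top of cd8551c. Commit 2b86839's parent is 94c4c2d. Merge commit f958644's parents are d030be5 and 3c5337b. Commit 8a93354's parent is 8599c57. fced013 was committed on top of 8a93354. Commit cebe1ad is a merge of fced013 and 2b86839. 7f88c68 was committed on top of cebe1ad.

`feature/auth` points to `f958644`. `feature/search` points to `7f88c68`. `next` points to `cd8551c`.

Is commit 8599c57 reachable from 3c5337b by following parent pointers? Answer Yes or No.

Yes

Ancestors of 3c5337b (commits reachable by following parents): {0636aef, 17600dc, 3c5337b, 4bb8934, 8599c57, 94c4c2d}.
8599c57 is in that set, so it is an ancestor of 3c5337b.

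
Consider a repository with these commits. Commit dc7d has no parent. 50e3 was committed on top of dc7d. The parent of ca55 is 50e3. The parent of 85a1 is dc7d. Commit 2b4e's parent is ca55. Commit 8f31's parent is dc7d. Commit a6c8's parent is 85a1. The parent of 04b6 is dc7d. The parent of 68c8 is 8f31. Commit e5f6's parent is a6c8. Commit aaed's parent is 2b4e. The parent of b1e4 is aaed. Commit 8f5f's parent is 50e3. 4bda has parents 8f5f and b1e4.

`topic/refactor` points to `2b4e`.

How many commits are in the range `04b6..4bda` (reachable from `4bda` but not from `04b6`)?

7

Reachable from 4bda: {2b4e, 4bda, 50e3, 8f5f, aaed, b1e4, ca55, dc7d}.
Reachable from 04b6: {04b6, dc7d}.
In 4bda's history but not 04b6's: {2b4e, 4bda, 50e3, 8f5f, aaed, b1e4, ca55} — 7 commits.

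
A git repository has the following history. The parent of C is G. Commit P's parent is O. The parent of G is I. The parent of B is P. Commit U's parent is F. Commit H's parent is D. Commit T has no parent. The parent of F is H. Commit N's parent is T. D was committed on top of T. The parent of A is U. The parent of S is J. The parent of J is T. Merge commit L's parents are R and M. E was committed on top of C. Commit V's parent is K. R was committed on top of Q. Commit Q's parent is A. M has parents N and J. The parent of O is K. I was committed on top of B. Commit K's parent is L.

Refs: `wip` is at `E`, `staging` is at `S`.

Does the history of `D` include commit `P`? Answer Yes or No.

Ancestors of D: {D, T}.
P is not in that set, so it is not an ancestor of D.

No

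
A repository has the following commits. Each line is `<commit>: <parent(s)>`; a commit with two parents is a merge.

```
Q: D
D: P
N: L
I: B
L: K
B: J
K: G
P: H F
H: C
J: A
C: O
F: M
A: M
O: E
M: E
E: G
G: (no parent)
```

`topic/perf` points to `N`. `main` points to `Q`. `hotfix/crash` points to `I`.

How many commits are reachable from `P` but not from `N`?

7

Reachable from P: {C, E, F, G, H, M, O, P}.
Reachable from N: {G, K, L, N}.
In P's history but not N's: {C, E, F, H, M, O, P} — 7 commits.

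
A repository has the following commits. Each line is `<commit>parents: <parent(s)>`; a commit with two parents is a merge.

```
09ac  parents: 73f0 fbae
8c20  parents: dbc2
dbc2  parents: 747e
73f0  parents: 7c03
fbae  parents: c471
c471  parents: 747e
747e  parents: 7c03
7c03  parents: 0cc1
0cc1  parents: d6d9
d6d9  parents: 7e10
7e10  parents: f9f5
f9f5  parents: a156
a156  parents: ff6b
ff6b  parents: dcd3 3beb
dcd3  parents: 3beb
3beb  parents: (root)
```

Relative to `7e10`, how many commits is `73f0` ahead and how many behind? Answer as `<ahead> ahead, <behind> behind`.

Reachable from 73f0: {0cc1, 3beb, 73f0, 7c03, 7e10, a156, d6d9, dcd3, f9f5, ff6b}.
Reachable from 7e10: {3beb, 7e10, a156, dcd3, f9f5, ff6b}.
Only in 73f0's history (ahead): {0cc1, 73f0, 7c03, d6d9} — 4.
Only in 7e10's history (behind): {} — 0.

4 ahead, 0 behind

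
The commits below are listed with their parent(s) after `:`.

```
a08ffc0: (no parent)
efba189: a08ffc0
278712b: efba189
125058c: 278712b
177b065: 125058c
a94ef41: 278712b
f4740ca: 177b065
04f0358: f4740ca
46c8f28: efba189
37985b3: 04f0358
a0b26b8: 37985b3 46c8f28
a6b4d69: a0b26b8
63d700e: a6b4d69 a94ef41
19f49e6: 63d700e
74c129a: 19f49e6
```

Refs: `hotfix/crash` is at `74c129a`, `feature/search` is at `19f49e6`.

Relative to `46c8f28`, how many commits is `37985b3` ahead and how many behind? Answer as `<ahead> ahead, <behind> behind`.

Reachable from 37985b3: {04f0358, 125058c, 177b065, 278712b, 37985b3, a08ffc0, efba189, f4740ca}.
Reachable from 46c8f28: {46c8f28, a08ffc0, efba189}.
Only in 37985b3's history (ahead): {04f0358, 125058c, 177b065, 278712b, 37985b3, f4740ca} — 6.
Only in 46c8f28's history (behind): {46c8f28} — 1.

6 ahead, 1 behind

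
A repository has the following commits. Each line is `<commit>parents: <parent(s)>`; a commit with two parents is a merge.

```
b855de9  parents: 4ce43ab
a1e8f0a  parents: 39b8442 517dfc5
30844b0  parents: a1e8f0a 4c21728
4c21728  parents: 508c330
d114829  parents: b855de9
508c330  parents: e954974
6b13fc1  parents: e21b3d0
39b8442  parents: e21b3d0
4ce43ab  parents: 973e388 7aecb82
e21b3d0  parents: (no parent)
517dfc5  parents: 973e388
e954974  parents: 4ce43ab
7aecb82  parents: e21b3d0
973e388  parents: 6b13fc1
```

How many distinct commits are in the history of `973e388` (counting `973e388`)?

3

Walking parent pointers from 973e388: reachable set = {6b13fc1, 973e388, e21b3d0}.
That is 3 commits.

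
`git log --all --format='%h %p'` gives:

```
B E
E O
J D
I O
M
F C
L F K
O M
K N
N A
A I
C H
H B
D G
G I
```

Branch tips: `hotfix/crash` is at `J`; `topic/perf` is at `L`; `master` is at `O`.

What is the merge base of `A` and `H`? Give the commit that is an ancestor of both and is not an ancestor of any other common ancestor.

Ancestors of A: {A, I, M, O}.
Ancestors of H: {B, E, H, M, O}.
Common ancestors: {M, O}.
Among these, O is not an ancestor of any other common ancestor — it is the merge base.

O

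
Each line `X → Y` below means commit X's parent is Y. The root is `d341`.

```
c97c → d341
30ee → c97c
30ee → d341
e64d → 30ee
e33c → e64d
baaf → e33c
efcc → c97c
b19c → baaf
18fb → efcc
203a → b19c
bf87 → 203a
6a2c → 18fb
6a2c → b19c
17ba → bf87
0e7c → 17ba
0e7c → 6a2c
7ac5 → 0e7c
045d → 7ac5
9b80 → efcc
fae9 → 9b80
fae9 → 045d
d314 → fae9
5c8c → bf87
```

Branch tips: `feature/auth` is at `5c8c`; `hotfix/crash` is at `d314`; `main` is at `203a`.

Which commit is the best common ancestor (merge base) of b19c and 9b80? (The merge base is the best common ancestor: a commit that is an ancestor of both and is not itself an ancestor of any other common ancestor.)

Ancestors of b19c: {30ee, b19c, baaf, c97c, d341, e33c, e64d}.
Ancestors of 9b80: {9b80, c97c, d341, efcc}.
Common ancestors: {c97c, d341}.
Among these, c97c is not an ancestor of any other common ancestor — it is the merge base.

c97c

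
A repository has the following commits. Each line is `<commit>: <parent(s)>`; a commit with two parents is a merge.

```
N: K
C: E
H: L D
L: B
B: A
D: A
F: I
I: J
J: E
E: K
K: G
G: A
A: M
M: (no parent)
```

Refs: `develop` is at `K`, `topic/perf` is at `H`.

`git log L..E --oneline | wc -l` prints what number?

Reachable from E: {A, E, G, K, M}.
Reachable from L: {A, B, L, M}.
In E's history but not L's: {E, G, K} — 3 commits.

3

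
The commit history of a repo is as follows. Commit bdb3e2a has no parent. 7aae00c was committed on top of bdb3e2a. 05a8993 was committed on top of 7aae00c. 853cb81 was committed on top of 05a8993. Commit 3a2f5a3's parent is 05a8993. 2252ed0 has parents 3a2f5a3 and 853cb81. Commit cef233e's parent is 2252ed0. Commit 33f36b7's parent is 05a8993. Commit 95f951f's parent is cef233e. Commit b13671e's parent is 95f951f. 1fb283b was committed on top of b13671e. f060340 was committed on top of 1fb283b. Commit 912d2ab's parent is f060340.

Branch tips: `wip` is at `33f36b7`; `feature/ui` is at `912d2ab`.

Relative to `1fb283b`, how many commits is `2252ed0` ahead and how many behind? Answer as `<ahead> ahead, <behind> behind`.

Reachable from 2252ed0: {05a8993, 2252ed0, 3a2f5a3, 7aae00c, 853cb81, bdb3e2a}.
Reachable from 1fb283b: {05a8993, 1fb283b, 2252ed0, 3a2f5a3, 7aae00c, 853cb81, 95f951f, b13671e, bdb3e2a, cef233e}.
Only in 2252ed0's history (ahead): {} — 0.
Only in 1fb283b's history (behind): {1fb283b, 95f951f, b13671e, cef233e} — 4.

0 ahead, 4 behind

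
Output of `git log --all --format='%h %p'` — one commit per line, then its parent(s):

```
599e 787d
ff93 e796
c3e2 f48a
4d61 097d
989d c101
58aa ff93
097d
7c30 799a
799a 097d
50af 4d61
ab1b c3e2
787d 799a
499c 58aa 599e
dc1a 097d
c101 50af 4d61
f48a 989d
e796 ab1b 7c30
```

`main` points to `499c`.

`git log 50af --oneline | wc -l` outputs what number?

3

Walking parent pointers from 50af: reachable set = {097d, 4d61, 50af}.
That is 3 commits.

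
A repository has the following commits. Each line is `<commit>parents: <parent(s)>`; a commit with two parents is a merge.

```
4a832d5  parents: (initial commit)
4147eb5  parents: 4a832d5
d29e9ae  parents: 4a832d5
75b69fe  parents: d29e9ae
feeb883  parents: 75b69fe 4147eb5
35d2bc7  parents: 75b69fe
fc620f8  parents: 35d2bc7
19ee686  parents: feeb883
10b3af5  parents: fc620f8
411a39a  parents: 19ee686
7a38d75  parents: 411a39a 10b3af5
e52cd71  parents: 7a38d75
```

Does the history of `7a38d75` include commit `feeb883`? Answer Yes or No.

Ancestors of 7a38d75 (commits reachable by following parents): {10b3af5, 19ee686, 35d2bc7, 411a39a, 4147eb5, 4a832d5, 75b69fe, 7a38d75, d29e9ae, fc620f8, feeb883}.
feeb883 is in that set, so it is an ancestor of 7a38d75.

Yes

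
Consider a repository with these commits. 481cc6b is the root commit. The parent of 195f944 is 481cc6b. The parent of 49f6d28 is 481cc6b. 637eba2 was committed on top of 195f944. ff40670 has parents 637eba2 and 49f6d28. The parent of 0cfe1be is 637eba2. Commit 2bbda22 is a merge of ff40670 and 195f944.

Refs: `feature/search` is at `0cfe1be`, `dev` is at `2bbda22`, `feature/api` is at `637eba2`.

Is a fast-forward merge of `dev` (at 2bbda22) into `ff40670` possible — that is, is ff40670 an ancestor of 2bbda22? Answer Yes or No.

A fast-forward from ff40670 to 2bbda22 is possible iff ff40670 is an ancestor of 2bbda22.
Ancestors of 2bbda22: {195f944, 2bbda22, 481cc6b, 49f6d28, 637eba2, ff40670}.
ff40670 is among them, so fast-forward is possible.

Yes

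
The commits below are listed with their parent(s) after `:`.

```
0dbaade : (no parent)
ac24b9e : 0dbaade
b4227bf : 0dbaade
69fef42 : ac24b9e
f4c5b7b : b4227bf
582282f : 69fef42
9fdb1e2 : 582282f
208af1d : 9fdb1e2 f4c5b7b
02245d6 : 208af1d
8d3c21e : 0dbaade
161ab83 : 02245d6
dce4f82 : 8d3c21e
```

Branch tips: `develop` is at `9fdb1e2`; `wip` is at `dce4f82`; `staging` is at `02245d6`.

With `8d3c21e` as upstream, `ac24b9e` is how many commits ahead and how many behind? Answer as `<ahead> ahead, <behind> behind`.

1 ahead, 1 behind

Reachable from ac24b9e: {0dbaade, ac24b9e}.
Reachable from 8d3c21e: {0dbaade, 8d3c21e}.
Only in ac24b9e's history (ahead): {ac24b9e} — 1.
Only in 8d3c21e's history (behind): {8d3c21e} — 1.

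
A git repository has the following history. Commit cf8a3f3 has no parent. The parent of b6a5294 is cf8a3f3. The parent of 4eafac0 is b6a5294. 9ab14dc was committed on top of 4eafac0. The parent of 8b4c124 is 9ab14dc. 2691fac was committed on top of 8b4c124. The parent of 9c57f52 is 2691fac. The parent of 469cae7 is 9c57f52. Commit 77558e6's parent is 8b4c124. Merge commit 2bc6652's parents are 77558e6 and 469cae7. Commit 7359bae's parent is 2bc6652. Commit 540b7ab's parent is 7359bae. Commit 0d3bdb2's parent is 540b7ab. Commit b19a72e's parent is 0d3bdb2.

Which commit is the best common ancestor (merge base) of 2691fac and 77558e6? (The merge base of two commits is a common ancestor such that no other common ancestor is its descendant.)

8b4c124

Ancestors of 2691fac: {2691fac, 4eafac0, 8b4c124, 9ab14dc, b6a5294, cf8a3f3}.
Ancestors of 77558e6: {4eafac0, 77558e6, 8b4c124, 9ab14dc, b6a5294, cf8a3f3}.
Common ancestors: {4eafac0, 8b4c124, 9ab14dc, b6a5294, cf8a3f3}.
Among these, 8b4c124 is not an ancestor of any other common ancestor — it is the merge base.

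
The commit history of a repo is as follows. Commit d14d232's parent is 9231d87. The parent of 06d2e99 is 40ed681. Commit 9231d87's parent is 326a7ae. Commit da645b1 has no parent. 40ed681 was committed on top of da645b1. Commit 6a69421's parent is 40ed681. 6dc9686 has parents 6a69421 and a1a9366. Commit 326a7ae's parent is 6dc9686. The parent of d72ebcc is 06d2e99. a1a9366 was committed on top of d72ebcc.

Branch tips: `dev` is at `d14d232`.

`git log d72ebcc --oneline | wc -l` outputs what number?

Walking parent pointers from d72ebcc: reachable set = {06d2e99, 40ed681, d72ebcc, da645b1}.
That is 4 commits.

4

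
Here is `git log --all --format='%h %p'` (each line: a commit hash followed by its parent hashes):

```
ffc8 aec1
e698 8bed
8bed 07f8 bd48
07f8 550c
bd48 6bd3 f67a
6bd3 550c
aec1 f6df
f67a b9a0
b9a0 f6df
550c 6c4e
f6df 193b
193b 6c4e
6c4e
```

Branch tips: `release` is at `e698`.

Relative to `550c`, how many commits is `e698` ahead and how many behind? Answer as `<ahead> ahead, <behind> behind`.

9 ahead, 0 behind

Reachable from e698: {07f8, 193b, 550c, 6bd3, 6c4e, 8bed, b9a0, bd48, e698, f67a, f6df}.
Reachable from 550c: {550c, 6c4e}.
Only in e698's history (ahead): {07f8, 193b, 6bd3, 8bed, b9a0, bd48, e698, f67a, f6df} — 9.
Only in 550c's history (behind): {} — 0.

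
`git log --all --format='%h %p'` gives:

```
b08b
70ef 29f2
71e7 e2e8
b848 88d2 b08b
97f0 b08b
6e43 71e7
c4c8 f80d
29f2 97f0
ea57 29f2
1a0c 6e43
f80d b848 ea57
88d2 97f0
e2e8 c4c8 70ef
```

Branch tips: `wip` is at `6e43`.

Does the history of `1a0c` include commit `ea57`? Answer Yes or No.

Ancestors of 1a0c (commits reachable by following parents): {1a0c, 29f2, 6e43, 70ef, 71e7, 88d2, 97f0, b08b, b848, c4c8, e2e8, ea57, f80d}.
ea57 is in that set, so it is an ancestor of 1a0c.

Yes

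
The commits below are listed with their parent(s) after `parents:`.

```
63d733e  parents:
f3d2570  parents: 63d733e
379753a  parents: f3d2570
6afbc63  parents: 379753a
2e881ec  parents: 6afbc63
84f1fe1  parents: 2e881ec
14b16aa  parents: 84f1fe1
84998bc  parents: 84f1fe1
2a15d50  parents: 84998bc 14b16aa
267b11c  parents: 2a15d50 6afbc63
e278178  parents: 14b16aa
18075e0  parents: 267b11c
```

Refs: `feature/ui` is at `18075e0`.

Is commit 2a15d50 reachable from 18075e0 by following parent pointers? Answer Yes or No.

Yes

Ancestors of 18075e0 (commits reachable by following parents): {14b16aa, 18075e0, 267b11c, 2a15d50, 2e881ec, 379753a, 63d733e, 6afbc63, 84998bc, 84f1fe1, f3d2570}.
2a15d50 is in that set, so it is an ancestor of 18075e0.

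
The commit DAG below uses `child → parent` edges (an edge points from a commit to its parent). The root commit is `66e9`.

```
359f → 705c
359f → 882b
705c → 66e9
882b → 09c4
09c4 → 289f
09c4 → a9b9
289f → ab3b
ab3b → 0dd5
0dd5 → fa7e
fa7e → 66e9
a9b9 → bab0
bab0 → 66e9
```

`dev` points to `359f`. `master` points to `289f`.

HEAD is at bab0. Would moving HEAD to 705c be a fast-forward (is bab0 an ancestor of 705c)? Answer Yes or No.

No

A fast-forward from bab0 to 705c is possible iff bab0 is an ancestor of 705c.
Ancestors of 705c: {66e9, 705c}.
bab0 is not among them, so fast-forward is not possible.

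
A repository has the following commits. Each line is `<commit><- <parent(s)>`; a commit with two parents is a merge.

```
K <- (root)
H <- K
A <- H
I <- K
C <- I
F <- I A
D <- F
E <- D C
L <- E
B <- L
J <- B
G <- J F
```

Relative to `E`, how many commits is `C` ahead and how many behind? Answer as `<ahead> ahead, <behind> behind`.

0 ahead, 5 behind

Reachable from C: {C, I, K}.
Reachable from E: {A, C, D, E, F, H, I, K}.
Only in C's history (ahead): {} — 0.
Only in E's history (behind): {A, D, E, F, H} — 5.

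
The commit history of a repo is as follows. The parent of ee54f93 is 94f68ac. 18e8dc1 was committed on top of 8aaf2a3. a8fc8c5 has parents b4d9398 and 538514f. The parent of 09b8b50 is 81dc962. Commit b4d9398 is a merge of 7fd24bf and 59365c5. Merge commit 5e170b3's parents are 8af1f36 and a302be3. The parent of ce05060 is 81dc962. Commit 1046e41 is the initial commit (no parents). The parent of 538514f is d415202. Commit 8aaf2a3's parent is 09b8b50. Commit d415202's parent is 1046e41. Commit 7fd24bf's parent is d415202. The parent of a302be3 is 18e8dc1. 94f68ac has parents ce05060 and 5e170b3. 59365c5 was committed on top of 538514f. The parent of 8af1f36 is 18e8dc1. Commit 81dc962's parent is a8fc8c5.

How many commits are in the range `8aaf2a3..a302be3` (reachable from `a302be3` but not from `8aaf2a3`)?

Reachable from a302be3: {09b8b50, 1046e41, 18e8dc1, 538514f, 59365c5, 7fd24bf, 81dc962, 8aaf2a3, a302be3, a8fc8c5, b4d9398, d415202}.
Reachable from 8aaf2a3: {09b8b50, 1046e41, 538514f, 59365c5, 7fd24bf, 81dc962, 8aaf2a3, a8fc8c5, b4d9398, d415202}.
In a302be3's history but not 8aaf2a3's: {18e8dc1, a302be3} — 2 commits.

2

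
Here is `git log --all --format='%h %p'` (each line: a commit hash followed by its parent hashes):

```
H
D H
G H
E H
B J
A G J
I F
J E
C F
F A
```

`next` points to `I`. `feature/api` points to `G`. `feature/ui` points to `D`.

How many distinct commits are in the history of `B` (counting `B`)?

4

Walking parent pointers from B: reachable set = {B, E, H, J}.
That is 4 commits.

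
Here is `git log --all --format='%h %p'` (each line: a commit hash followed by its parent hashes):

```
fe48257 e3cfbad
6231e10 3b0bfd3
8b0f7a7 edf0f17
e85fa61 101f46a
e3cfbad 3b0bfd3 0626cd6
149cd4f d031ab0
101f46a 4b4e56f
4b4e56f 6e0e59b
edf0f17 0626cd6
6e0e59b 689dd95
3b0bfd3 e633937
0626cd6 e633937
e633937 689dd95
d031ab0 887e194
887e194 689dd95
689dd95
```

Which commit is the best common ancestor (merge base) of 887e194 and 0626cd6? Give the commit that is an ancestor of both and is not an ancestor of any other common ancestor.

Ancestors of 887e194: {689dd95, 887e194}.
Ancestors of 0626cd6: {0626cd6, 689dd95, e633937}.
Common ancestors: {689dd95}.
The only common ancestor is 689dd95, so it is the merge base.

689dd95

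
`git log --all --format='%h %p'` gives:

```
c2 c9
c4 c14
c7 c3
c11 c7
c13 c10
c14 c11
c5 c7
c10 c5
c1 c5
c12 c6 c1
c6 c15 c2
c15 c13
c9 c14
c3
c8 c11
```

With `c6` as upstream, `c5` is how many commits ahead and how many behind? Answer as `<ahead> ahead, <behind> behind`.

0 ahead, 8 behind

Reachable from c5: {c3, c5, c7}.
Reachable from c6: {c10, c11, c13, c14, c15, c2, c3, c5, c6, c7, c9}.
Only in c5's history (ahead): {} — 0.
Only in c6's history (behind): {c10, c11, c13, c14, c15, c2, c6, c9} — 8.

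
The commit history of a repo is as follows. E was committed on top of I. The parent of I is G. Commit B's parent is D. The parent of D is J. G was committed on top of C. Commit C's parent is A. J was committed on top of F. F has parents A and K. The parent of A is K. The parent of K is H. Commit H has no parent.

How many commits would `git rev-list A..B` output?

4

Reachable from B: {A, B, D, F, H, J, K}.
Reachable from A: {A, H, K}.
In B's history but not A's: {B, D, F, J} — 4 commits.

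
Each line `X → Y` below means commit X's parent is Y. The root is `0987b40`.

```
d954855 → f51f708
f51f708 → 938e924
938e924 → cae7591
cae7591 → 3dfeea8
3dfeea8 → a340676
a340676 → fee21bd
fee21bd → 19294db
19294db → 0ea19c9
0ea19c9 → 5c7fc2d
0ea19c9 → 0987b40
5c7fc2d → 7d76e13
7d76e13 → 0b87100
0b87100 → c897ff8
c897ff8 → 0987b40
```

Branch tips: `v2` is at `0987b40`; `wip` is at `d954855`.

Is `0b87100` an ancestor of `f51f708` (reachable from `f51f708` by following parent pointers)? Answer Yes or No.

Yes

Ancestors of f51f708 (commits reachable by following parents): {0987b40, 0b87100, 0ea19c9, 19294db, 3dfeea8, 5c7fc2d, 7d76e13, 938e924, a340676, c897ff8, cae7591, f51f708, fee21bd}.
0b87100 is in that set, so it is an ancestor of f51f708.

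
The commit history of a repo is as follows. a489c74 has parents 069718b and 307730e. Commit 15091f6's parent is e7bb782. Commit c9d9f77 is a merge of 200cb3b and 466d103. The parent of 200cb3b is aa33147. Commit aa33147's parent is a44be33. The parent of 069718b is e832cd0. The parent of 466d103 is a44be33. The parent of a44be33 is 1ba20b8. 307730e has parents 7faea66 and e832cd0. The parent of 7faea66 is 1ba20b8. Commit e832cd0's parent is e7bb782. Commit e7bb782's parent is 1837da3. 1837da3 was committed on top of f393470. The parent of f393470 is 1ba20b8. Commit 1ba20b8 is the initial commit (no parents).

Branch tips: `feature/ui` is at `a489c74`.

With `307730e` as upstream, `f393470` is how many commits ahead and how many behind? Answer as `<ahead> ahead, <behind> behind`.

0 ahead, 5 behind

Reachable from f393470: {1ba20b8, f393470}.
Reachable from 307730e: {1837da3, 1ba20b8, 307730e, 7faea66, e7bb782, e832cd0, f393470}.
Only in f393470's history (ahead): {} — 0.
Only in 307730e's history (behind): {1837da3, 307730e, 7faea66, e7bb782, e832cd0} — 5.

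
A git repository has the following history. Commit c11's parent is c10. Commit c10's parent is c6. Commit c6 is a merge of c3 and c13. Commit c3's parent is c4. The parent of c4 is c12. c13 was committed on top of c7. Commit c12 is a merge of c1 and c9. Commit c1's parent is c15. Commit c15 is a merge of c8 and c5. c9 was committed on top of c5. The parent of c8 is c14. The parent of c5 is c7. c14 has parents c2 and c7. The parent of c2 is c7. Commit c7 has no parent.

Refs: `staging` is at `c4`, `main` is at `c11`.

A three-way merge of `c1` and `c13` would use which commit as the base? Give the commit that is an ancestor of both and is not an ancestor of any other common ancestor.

Ancestors of c1: {c1, c14, c15, c2, c5, c7, c8}.
Ancestors of c13: {c13, c7}.
Common ancestors: {c7}.
The only common ancestor is c7, so it is the merge base.

c7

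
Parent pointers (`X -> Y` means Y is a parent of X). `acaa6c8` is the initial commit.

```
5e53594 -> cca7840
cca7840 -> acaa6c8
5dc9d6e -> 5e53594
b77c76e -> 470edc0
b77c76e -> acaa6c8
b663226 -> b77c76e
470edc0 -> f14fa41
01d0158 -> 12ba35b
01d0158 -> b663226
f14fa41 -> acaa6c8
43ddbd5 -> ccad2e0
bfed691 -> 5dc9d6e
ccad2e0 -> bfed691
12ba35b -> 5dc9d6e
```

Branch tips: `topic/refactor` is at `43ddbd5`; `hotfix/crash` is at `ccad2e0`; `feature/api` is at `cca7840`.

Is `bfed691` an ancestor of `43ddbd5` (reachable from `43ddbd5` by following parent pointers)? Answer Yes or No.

Ancestors of 43ddbd5 (commits reachable by following parents): {43ddbd5, 5dc9d6e, 5e53594, acaa6c8, bfed691, cca7840, ccad2e0}.
bfed691 is in that set, so it is an ancestor of 43ddbd5.

Yes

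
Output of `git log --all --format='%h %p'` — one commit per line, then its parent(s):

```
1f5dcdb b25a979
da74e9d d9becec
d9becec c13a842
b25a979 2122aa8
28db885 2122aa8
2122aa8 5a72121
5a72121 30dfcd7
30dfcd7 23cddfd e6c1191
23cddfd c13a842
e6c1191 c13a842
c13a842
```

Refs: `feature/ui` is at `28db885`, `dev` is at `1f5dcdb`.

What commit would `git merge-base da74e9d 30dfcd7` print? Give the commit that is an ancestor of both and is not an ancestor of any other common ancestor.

Ancestors of da74e9d: {c13a842, d9becec, da74e9d}.
Ancestors of 30dfcd7: {23cddfd, 30dfcd7, c13a842, e6c1191}.
Common ancestors: {c13a842}.
The only common ancestor is c13a842, so it is the merge base.

c13a842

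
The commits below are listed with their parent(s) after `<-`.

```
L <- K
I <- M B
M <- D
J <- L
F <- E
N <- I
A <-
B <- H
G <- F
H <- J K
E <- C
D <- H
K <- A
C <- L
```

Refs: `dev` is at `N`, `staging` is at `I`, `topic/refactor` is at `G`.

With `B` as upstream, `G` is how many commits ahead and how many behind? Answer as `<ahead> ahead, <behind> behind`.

4 ahead, 3 behind

Reachable from G: {A, C, E, F, G, K, L}.
Reachable from B: {A, B, H, J, K, L}.
Only in G's history (ahead): {C, E, F, G} — 4.
Only in B's history (behind): {B, H, J} — 3.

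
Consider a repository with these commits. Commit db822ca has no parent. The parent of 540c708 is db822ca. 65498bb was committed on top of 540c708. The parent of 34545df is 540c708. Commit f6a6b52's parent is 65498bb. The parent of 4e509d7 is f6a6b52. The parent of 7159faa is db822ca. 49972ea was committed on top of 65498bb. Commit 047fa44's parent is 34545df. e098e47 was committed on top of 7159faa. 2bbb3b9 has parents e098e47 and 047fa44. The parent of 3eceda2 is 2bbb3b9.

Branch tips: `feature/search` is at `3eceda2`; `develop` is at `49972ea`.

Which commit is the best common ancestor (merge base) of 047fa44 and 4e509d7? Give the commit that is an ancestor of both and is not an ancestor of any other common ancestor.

Ancestors of 047fa44: {047fa44, 34545df, 540c708, db822ca}.
Ancestors of 4e509d7: {4e509d7, 540c708, 65498bb, db822ca, f6a6b52}.
Common ancestors: {540c708, db822ca}.
Among these, 540c708 is not an ancestor of any other common ancestor — it is the merge base.

540c708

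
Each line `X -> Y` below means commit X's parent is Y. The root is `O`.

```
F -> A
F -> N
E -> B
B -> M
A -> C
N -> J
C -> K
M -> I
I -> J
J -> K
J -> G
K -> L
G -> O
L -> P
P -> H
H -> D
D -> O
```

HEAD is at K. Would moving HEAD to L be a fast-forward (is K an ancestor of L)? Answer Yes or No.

A fast-forward from K to L is possible iff K is an ancestor of L.
Ancestors of L: {D, H, L, O, P}.
K is not among them, so fast-forward is not possible.

No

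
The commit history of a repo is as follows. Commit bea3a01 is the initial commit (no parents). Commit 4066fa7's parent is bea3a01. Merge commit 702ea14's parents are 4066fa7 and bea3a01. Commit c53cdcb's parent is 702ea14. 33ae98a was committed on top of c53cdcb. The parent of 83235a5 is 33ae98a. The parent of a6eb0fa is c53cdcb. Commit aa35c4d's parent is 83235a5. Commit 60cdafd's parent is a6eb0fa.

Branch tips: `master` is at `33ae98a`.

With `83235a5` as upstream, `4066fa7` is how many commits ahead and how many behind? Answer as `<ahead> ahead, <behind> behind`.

0 ahead, 4 behind

Reachable from 4066fa7: {4066fa7, bea3a01}.
Reachable from 83235a5: {33ae98a, 4066fa7, 702ea14, 83235a5, bea3a01, c53cdcb}.
Only in 4066fa7's history (ahead): {} — 0.
Only in 83235a5's history (behind): {33ae98a, 702ea14, 83235a5, c53cdcb} — 4.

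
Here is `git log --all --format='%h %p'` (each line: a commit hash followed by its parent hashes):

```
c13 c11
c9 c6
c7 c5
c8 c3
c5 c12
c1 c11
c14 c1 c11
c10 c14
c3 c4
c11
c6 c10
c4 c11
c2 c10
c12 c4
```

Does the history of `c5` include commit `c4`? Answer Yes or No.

Yes

Ancestors of c5 (commits reachable by following parents): {c11, c12, c4, c5}.
c4 is in that set, so it is an ancestor of c5.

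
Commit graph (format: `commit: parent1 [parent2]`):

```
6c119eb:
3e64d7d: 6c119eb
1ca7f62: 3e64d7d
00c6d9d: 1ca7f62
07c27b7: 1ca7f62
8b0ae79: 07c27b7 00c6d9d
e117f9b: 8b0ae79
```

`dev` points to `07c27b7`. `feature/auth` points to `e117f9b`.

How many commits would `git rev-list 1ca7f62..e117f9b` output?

4

Reachable from e117f9b: {00c6d9d, 07c27b7, 1ca7f62, 3e64d7d, 6c119eb, 8b0ae79, e117f9b}.
Reachable from 1ca7f62: {1ca7f62, 3e64d7d, 6c119eb}.
In e117f9b's history but not 1ca7f62's: {00c6d9d, 07c27b7, 8b0ae79, e117f9b} — 4 commits.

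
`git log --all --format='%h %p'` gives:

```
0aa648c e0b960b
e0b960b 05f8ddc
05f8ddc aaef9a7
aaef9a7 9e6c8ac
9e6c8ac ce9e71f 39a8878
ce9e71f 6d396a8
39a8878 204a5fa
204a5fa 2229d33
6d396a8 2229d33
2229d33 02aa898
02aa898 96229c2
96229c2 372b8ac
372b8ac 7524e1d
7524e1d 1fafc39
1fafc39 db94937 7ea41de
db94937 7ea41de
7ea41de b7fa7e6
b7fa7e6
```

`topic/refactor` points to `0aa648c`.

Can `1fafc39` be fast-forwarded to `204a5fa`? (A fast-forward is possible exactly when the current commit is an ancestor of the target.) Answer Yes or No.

A fast-forward from 1fafc39 to 204a5fa is possible iff 1fafc39 is an ancestor of 204a5fa.
Ancestors of 204a5fa: {02aa898, 1fafc39, 204a5fa, 2229d33, 372b8ac, 7524e1d, 7ea41de, 96229c2, b7fa7e6, db94937}.
1fafc39 is among them, so fast-forward is possible.

Yes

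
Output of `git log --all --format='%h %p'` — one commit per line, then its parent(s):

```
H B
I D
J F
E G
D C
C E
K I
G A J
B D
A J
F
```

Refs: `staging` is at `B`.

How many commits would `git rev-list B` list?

Walking parent pointers from B: reachable set = {A, B, C, D, E, F, G, J}.
That is 8 commits.

8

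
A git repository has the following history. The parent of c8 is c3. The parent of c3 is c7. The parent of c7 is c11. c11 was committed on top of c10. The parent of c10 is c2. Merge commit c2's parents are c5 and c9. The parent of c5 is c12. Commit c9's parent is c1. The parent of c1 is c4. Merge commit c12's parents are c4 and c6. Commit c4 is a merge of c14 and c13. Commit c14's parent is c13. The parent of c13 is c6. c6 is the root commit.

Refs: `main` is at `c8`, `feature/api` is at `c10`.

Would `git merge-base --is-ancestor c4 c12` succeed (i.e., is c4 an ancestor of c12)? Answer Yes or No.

Yes

Ancestors of c12 (commits reachable by following parents): {c12, c13, c14, c4, c6}.
c4 is in that set, so it is an ancestor of c12.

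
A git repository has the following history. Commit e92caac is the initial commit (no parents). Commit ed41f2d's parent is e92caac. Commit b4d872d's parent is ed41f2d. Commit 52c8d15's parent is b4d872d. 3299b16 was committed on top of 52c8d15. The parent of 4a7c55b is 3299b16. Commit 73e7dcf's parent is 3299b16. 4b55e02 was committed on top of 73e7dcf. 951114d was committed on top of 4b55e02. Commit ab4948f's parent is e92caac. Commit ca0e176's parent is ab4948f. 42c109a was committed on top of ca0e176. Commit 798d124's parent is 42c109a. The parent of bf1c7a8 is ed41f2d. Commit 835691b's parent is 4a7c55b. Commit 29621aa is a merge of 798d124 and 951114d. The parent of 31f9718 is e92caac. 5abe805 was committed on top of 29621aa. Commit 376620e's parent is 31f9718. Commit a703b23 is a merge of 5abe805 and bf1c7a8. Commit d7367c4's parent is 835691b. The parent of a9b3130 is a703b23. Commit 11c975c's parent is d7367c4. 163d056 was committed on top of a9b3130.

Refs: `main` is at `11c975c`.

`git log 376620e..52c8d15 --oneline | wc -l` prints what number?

Reachable from 52c8d15: {52c8d15, b4d872d, e92caac, ed41f2d}.
Reachable from 376620e: {31f9718, 376620e, e92caac}.
In 52c8d15's history but not 376620e's: {52c8d15, b4d872d, ed41f2d} — 3 commits.

3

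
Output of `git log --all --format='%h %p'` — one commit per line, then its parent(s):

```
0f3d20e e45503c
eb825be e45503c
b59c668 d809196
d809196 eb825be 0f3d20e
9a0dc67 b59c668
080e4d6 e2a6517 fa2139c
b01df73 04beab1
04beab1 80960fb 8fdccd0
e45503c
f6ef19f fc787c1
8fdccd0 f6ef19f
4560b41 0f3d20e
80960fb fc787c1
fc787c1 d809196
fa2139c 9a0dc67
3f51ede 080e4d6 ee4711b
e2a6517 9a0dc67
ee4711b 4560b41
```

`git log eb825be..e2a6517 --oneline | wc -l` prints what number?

Reachable from e2a6517: {0f3d20e, 9a0dc67, b59c668, d809196, e2a6517, e45503c, eb825be}.
Reachable from eb825be: {e45503c, eb825be}.
In e2a6517's history but not eb825be's: {0f3d20e, 9a0dc67, b59c668, d809196, e2a6517} — 5 commits.

5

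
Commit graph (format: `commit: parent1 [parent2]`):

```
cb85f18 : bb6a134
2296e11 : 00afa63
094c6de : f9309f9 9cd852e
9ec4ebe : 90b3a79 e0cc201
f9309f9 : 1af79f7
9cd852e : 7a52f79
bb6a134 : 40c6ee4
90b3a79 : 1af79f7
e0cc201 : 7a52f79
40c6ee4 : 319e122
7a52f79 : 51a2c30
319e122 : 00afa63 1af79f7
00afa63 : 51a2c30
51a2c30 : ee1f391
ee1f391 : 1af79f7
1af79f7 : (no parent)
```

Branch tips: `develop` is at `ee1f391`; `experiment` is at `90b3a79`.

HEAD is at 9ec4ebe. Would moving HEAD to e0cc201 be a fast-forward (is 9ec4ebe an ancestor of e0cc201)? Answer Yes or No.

No

A fast-forward from 9ec4ebe to e0cc201 is possible iff 9ec4ebe is an ancestor of e0cc201.
Ancestors of e0cc201: {1af79f7, 51a2c30, 7a52f79, e0cc201, ee1f391}.
9ec4ebe is not among them, so fast-forward is not possible.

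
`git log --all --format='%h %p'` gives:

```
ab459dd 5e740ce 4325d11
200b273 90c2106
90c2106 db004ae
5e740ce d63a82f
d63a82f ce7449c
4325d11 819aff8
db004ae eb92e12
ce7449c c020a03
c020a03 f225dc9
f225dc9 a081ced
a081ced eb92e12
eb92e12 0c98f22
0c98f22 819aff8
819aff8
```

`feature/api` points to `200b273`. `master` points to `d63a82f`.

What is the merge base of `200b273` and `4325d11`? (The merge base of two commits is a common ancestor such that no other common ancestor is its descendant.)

819aff8

Ancestors of 200b273: {0c98f22, 200b273, 819aff8, 90c2106, db004ae, eb92e12}.
Ancestors of 4325d11: {4325d11, 819aff8}.
Common ancestors: {819aff8}.
The only common ancestor is 819aff8, so it is the merge base.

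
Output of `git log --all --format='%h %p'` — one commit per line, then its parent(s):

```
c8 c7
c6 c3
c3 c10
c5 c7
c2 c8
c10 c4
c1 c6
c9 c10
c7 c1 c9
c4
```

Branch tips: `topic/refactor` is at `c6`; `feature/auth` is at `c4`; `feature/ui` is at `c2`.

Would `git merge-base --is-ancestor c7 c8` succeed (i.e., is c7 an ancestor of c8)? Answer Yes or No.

Yes

Ancestors of c8 (commits reachable by following parents): {c1, c10, c3, c4, c6, c7, c8, c9}.
c7 is in that set, so it is an ancestor of c8.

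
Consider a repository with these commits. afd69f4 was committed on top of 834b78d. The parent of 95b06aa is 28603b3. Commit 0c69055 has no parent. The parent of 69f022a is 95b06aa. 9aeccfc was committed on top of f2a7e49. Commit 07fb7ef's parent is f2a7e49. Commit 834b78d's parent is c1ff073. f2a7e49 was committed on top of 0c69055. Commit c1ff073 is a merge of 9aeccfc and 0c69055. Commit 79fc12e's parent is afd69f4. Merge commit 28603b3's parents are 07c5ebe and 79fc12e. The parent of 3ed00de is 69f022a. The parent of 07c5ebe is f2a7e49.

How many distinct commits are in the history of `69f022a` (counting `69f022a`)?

11

Walking parent pointers from 69f022a: reachable set = {07c5ebe, 0c69055, 28603b3, 69f022a, 79fc12e, 834b78d, 95b06aa, 9aeccfc, afd69f4, c1ff073, f2a7e49}.
That is 11 commits.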